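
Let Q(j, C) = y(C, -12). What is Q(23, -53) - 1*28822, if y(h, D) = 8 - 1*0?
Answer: -28814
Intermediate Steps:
y(h, D) = 8 (y(h, D) = 8 + 0 = 8)
Q(j, C) = 8
Q(23, -53) - 1*28822 = 8 - 1*28822 = 8 - 28822 = -28814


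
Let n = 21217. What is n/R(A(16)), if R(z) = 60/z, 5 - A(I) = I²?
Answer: -5325467/60 ≈ -88758.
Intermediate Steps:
A(I) = 5 - I²
n/R(A(16)) = 21217/((60/(5 - 1*16²))) = 21217/((60/(5 - 1*256))) = 21217/((60/(5 - 256))) = 21217/((60/(-251))) = 21217/((60*(-1/251))) = 21217/(-60/251) = 21217*(-251/60) = -5325467/60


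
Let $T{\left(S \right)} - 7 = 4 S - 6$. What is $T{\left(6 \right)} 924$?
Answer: $23100$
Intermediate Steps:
$T{\left(S \right)} = 1 + 4 S$ ($T{\left(S \right)} = 7 + \left(4 S - 6\right) = 7 + \left(-6 + 4 S\right) = 1 + 4 S$)
$T{\left(6 \right)} 924 = \left(1 + 4 \cdot 6\right) 924 = \left(1 + 24\right) 924 = 25 \cdot 924 = 23100$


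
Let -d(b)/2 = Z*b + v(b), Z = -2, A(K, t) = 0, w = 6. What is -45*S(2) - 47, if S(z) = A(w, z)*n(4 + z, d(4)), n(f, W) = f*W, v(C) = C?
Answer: -47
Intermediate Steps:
d(b) = 2*b (d(b) = -2*(-2*b + b) = -(-2)*b = 2*b)
n(f, W) = W*f
S(z) = 0 (S(z) = 0*((2*4)*(4 + z)) = 0*(8*(4 + z)) = 0*(32 + 8*z) = 0)
-45*S(2) - 47 = -45*0 - 47 = 0 - 47 = -47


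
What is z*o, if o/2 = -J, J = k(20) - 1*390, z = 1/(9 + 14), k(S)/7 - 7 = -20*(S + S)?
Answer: 11882/23 ≈ 516.61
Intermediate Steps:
k(S) = 49 - 280*S (k(S) = 49 + 7*(-20*(S + S)) = 49 + 7*(-40*S) = 49 - 280*S)
z = 1/23 ≈ 0.043478
J = -5941 (J = (49 - 280*20) - 1*390 = (49 - 5600) - 390 = -5551 - 390 = -5941)
o = 11882 (o = 2*(-1*(-5941)) = 2*5941 = 11882)
z*o = (1/23)*11882 = 11882/23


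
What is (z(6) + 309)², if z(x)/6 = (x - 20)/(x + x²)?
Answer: 94249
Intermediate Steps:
z(x) = 6*(-20 + x)/(x + x²) (z(x) = 6*((x - 20)/(x + x²)) = 6*((-20 + x)/(x + x²)) = 6*(-20 + x)/(x + x²))
(z(6) + 309)² = (6*(-20 + 6)/(6*(1 + 6)) + 309)² = (6*(⅙)*(-14)/7 + 309)² = (6*(⅙)*(⅐)*(-14) + 309)² = (-2 + 309)² = 307² = 94249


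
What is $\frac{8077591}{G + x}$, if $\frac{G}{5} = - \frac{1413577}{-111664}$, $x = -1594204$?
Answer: $- \frac{901976121424}{178008127571} \approx -5.067$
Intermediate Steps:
$G = \frac{7067885}{111664}$ ($G = 5 \left(- \frac{1413577}{-111664}\right) = 5 \left(\left(-1413577\right) \left(- \frac{1}{111664}\right)\right) = 5 \cdot \frac{1413577}{111664} = \frac{7067885}{111664} \approx 63.296$)
$\frac{8077591}{G + x} = \frac{8077591}{\frac{7067885}{111664} - 1594204} = \frac{8077591}{- \frac{178008127571}{111664}} = 8077591 \left(- \frac{111664}{178008127571}\right) = - \frac{901976121424}{178008127571}$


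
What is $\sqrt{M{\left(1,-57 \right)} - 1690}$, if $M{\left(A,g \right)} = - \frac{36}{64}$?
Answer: $\frac{i \sqrt{27049}}{4} \approx 41.116 i$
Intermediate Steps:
$M{\left(A,g \right)} = - \frac{9}{16}$ ($M{\left(A,g \right)} = \left(-36\right) \frac{1}{64} = - \frac{9}{16}$)
$\sqrt{M{\left(1,-57 \right)} - 1690} = \sqrt{- \frac{9}{16} - 1690} = \sqrt{- \frac{27049}{16}} = \frac{i \sqrt{27049}}{4}$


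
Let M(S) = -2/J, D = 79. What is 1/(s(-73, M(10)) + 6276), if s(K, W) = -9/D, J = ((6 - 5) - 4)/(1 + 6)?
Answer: 79/495795 ≈ 0.00015934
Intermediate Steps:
J = -3/7 (J = (1 - 4)/7 = -3*1/7 = -3/7 ≈ -0.42857)
M(S) = 14/3 (M(S) = -2/(-3/7) = -2*(-7/3) = 14/3)
s(K, W) = -9/79
1/(s(-73, M(10)) + 6276) = 1/(-9/79 + 6276) = 1/(495795/79) = 79/495795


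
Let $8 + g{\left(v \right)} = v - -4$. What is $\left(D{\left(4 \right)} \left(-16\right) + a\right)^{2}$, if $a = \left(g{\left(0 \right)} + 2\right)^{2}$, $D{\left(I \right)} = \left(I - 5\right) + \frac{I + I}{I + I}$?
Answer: $16$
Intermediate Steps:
$g{\left(v \right)} = -4 + v$ ($g{\left(v \right)} = -8 + \left(v - -4\right) = -8 + \left(v + 4\right) = -8 + \left(4 + v\right) = -4 + v$)
$D{\left(I \right)} = -4 + I$ ($D{\left(I \right)} = \left(-5 + I\right) + \frac{2 I}{2 I} = \left(-5 + I\right) + 2 I \frac{1}{2 I} = \left(-5 + I\right) + 1 = -4 + I$)
$a = 4$ ($a = \left(\left(-4 + 0\right) + 2\right)^{2} = \left(-4 + 2\right)^{2} = \left(-2\right)^{2} = 4$)
$\left(D{\left(4 \right)} \left(-16\right) + a\right)^{2} = \left(\left(-4 + 4\right) \left(-16\right) + 4\right)^{2} = \left(0 \left(-16\right) + 4\right)^{2} = \left(0 + 4\right)^{2} = 4^{2} = 16$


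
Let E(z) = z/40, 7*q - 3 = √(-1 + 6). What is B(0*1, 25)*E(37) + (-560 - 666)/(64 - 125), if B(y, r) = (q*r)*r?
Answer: 915031/3416 + 4625*√5/56 ≈ 452.54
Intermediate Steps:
q = 3/7 + √5/7 (q = 3/7 + √(-1 + 6)/7 = 3/7 + √5/7 ≈ 0.74801)
B(y, r) = r²*(3/7 + √5/7) (B(y, r) = ((3/7 + √5/7)*r)*r = (r*(3/7 + √5/7))*r = r²*(3/7 + √5/7))
E(z) = z/40 (E(z) = z*(1/40) = z/40)
B(0*1, 25)*E(37) + (-560 - 666)/(64 - 125) = ((⅐)*25²*(3 + √5))*((1/40)*37) + (-560 - 666)/(64 - 125) = ((⅐)*625*(3 + √5))*(37/40) - 1226/(-61) = (1875/7 + 625*√5/7)*(37/40) - 1226*(-1/61) = (13875/56 + 4625*√5/56) + 1226/61 = 915031/3416 + 4625*√5/56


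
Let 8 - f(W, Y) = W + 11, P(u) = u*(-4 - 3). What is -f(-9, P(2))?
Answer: -6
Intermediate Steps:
P(u) = -7*u (P(u) = u*(-7) = -7*u)
f(W, Y) = -3 - W (f(W, Y) = 8 - (W + 11) = 8 - (11 + W) = 8 + (-11 - W) = -3 - W)
-f(-9, P(2)) = -(-3 - 1*(-9)) = -(-3 + 9) = -1*6 = -6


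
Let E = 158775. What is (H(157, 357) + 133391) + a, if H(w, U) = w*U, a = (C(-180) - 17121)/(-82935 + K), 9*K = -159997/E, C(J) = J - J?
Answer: 22450975940752655/118512201622 ≈ 1.8944e+5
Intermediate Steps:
C(J) = 0
K = -159997/1428975 (K = (-159997/158775)/9 = (-159997*1/158775)/9 = (⅑)*(-159997/158775) = -159997/1428975 ≈ -0.11197)
a = 24465480975/118512201622 (a = (0 - 17121)/(-82935 - 159997/1428975) = -17121/(-118512201622/1428975) = -17121*(-1428975/118512201622) = 24465480975/118512201622 ≈ 0.20644)
H(w, U) = U*w
(H(157, 357) + 133391) + a = (357*157 + 133391) + 24465480975/118512201622 = (56049 + 133391) + 24465480975/118512201622 = 189440 + 24465480975/118512201622 = 22450975940752655/118512201622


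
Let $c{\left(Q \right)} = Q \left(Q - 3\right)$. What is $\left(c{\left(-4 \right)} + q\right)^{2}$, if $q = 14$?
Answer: $1764$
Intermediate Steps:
$c{\left(Q \right)} = Q \left(-3 + Q\right)$
$\left(c{\left(-4 \right)} + q\right)^{2} = \left(- 4 \left(-3 - 4\right) + 14\right)^{2} = \left(\left(-4\right) \left(-7\right) + 14\right)^{2} = \left(28 + 14\right)^{2} = 42^{2} = 1764$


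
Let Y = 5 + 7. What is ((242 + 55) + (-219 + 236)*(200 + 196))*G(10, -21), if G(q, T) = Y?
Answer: 84348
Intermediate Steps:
Y = 12
G(q, T) = 12
((242 + 55) + (-219 + 236)*(200 + 196))*G(10, -21) = ((242 + 55) + (-219 + 236)*(200 + 196))*12 = (297 + 17*396)*12 = (297 + 6732)*12 = 7029*12 = 84348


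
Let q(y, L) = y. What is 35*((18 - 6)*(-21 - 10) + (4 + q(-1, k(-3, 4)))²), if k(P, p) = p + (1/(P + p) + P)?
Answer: -12705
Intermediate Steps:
k(P, p) = P + p + 1/(P + p) (k(P, p) = p + (P + 1/(P + p)) = P + p + 1/(P + p))
35*((18 - 6)*(-21 - 10) + (4 + q(-1, k(-3, 4)))²) = 35*((18 - 6)*(-21 - 10) + (4 - 1)²) = 35*(12*(-31) + 3²) = 35*(-372 + 9) = 35*(-363) = -12705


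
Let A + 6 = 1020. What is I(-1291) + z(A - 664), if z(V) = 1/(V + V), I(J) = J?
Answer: -903699/700 ≈ -1291.0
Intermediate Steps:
A = 1014 (A = -6 + 1020 = 1014)
z(V) = 1/(2*V)
I(-1291) + z(A - 664) = -1291 + 1/(2*(1014 - 664)) = -1291 + (½)/350 = -1291 + (½)*(1/350) = -1291 + 1/700 = -903699/700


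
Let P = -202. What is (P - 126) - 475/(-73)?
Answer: -23469/73 ≈ -321.49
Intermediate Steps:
(P - 126) - 475/(-73) = (-202 - 126) - 475/(-73) = -328 - 475*(-1/73) = -328 + 475/73 = -23469/73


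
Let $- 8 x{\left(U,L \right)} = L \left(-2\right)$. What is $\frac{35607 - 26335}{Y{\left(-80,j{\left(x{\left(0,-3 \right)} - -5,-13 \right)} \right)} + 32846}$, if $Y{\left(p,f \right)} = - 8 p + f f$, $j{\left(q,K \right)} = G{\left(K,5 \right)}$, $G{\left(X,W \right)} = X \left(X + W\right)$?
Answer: $\frac{4636}{22151} \approx 0.20929$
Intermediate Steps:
$x{\left(U,L \right)} = \frac{L}{4}$ ($x{\left(U,L \right)} = - \frac{L \left(-2\right)}{8} = - \frac{\left(-2\right) L}{8} = \frac{L}{4}$)
$G{\left(X,W \right)} = X \left(W + X\right)$
$j{\left(q,K \right)} = K \left(5 + K\right)$
$Y{\left(p,f \right)} = f^{2} - 8 p$ ($Y{\left(p,f \right)} = - 8 p + f^{2} = f^{2} - 8 p$)
$\frac{35607 - 26335}{Y{\left(-80,j{\left(x{\left(0,-3 \right)} - -5,-13 \right)} \right)} + 32846} = \frac{35607 - 26335}{\left(\left(- 13 \left(5 - 13\right)\right)^{2} - -640\right) + 32846} = \frac{9272}{\left(\left(\left(-13\right) \left(-8\right)\right)^{2} + 640\right) + 32846} = \frac{9272}{\left(104^{2} + 640\right) + 32846} = \frac{9272}{\left(10816 + 640\right) + 32846} = \frac{9272}{11456 + 32846} = \frac{9272}{44302} = 9272 \cdot \frac{1}{44302} = \frac{4636}{22151}$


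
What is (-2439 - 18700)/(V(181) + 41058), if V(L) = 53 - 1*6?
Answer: -21139/41105 ≈ -0.51427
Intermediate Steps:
V(L) = 47 (V(L) = 53 - 6 = 47)
(-2439 - 18700)/(V(181) + 41058) = (-2439 - 18700)/(47 + 41058) = -21139/41105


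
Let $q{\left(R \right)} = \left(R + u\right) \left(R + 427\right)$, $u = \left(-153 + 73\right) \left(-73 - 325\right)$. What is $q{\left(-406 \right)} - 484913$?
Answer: $175201$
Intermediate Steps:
$u = 31840$ ($u = \left(-80\right) \left(-398\right) = 31840$)
$q{\left(R \right)} = \left(427 + R\right) \left(31840 + R\right)$ ($q{\left(R \right)} = \left(R + 31840\right) \left(R + 427\right) = \left(31840 + R\right) \left(427 + R\right) = \left(427 + R\right) \left(31840 + R\right)$)
$q{\left(-406 \right)} - 484913 = \left(13595680 + \left(-406\right)^{2} + 32267 \left(-406\right)\right) - 484913 = \left(13595680 + 164836 - 13100402\right) - 484913 = 660114 - 484913 = 175201$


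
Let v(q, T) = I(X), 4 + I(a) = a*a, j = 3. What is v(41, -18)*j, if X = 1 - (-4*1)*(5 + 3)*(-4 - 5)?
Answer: 247095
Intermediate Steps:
X = -287 (X = 1 - (-4)*8*(-9) = 1 - (-4)*(-72) = 1 - 1*288 = 1 - 288 = -287)
I(a) = -4 + a² (I(a) = -4 + a*a = -4 + a²)
v(q, T) = 82365 (v(q, T) = -4 + (-287)² = -4 + 82369 = 82365)
v(41, -18)*j = 82365*3 = 247095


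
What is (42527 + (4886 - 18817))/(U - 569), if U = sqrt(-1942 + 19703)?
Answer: -1355927/25500 - 2383*sqrt(17761)/25500 ≈ -65.628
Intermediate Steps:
U = sqrt(17761) ≈ 133.27
(42527 + (4886 - 18817))/(U - 569) = (42527 + (4886 - 18817))/(sqrt(17761) - 569) = (42527 - 13931)/(-569 + sqrt(17761)) = 28596/(-569 + sqrt(17761))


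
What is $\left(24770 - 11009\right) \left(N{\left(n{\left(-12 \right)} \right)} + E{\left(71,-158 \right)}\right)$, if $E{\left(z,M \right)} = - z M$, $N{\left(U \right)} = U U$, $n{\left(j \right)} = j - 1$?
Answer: $156696507$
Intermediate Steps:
$n{\left(j \right)} = -1 + j$
$N{\left(U \right)} = U^{2}$
$E{\left(z,M \right)} = - M z$
$\left(24770 - 11009\right) \left(N{\left(n{\left(-12 \right)} \right)} + E{\left(71,-158 \right)}\right) = \left(24770 - 11009\right) \left(\left(-1 - 12\right)^{2} - \left(-158\right) 71\right) = 13761 \left(\left(-13\right)^{2} + 11218\right) = 13761 \left(169 + 11218\right) = 13761 \cdot 11387 = 156696507$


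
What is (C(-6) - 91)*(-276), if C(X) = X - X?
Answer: 25116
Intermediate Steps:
C(X) = 0
(C(-6) - 91)*(-276) = (0 - 91)*(-276) = -91*(-276) = 25116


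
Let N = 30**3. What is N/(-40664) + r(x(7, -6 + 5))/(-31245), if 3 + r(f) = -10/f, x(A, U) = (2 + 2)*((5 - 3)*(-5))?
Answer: -421751587/635273340 ≈ -0.66389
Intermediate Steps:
N = 27000
x(A, U) = -40 (x(A, U) = 4*(2*(-5)) = 4*(-10) = -40)
r(f) = -3 - 10/f
N/(-40664) + r(x(7, -6 + 5))/(-31245) = 27000/(-40664) + (-3 - 10/(-40))/(-31245) = 27000*(-1/40664) + (-3 - 10*(-1/40))*(-1/31245) = -3375/5083 + (-3 + 1/4)*(-1/31245) = -3375/5083 - 11/4*(-1/31245) = -3375/5083 + 11/124980 = -421751587/635273340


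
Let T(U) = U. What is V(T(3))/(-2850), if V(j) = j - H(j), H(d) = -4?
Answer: -7/2850 ≈ -0.0024561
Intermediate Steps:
V(j) = 4 + j (V(j) = j - 1*(-4) = j + 4 = 4 + j)
V(T(3))/(-2850) = (4 + 3)/(-2850) = 7*(-1/2850) = -7/2850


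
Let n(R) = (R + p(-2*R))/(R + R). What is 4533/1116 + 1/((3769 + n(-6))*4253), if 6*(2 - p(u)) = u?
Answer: 16149249427/3975857508 ≈ 4.0618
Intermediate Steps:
p(u) = 2 - u/6
n(R) = (2 + 4*R/3)/(2*R) (n(R) = (R + (2 - (-1)*R/3))/(R + R) = (R + (2 + R/3))/((2*R)) = (2 + 4*R/3)*(1/(2*R)) = (2 + 4*R/3)/(2*R))
4533/1116 + 1/((3769 + n(-6))*4253) = 4533/1116 + 1/((3769 + (⅔ + 1/(-6)))*4253) = 4533*(1/1116) + (1/4253)/(3769 + (⅔ - ⅙)) = 1511/372 + (1/4253)/(3769 + ½) = 1511/372 + (1/4253)/(7539/2) = 1511/372 + (2/7539)*(1/4253) = 1511/372 + 2/32063367 = 16149249427/3975857508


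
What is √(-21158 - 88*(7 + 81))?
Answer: I*√28902 ≈ 170.01*I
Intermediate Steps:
√(-21158 - 88*(7 + 81)) = √(-21158 - 88*88) = √(-21158 - 7744) = √(-28902) = I*√28902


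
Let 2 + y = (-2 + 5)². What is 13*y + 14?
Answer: 105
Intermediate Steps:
y = 7 (y = -2 + (-2 + 5)² = -2 + 3² = -2 + 9 = 7)
13*y + 14 = 13*7 + 14 = 91 + 14 = 105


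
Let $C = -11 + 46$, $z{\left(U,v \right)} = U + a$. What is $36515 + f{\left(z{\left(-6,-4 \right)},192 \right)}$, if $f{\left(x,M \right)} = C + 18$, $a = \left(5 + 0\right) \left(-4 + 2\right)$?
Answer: $36568$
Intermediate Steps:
$a = -10$ ($a = 5 \left(-2\right) = -10$)
$z{\left(U,v \right)} = -10 + U$ ($z{\left(U,v \right)} = U - 10 = -10 + U$)
$C = 35$
$f{\left(x,M \right)} = 53$ ($f{\left(x,M \right)} = 35 + 18 = 53$)
$36515 + f{\left(z{\left(-6,-4 \right)},192 \right)} = 36515 + 53 = 36568$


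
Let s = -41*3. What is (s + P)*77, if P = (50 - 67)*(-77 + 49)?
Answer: 27181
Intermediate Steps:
s = -123
P = 476 (P = -17*(-28) = 476)
(s + P)*77 = (-123 + 476)*77 = 353*77 = 27181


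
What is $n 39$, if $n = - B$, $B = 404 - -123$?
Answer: $-20553$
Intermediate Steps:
$B = 527$ ($B = 404 + 123 = 527$)
$n = -527$ ($n = \left(-1\right) 527 = -527$)
$n 39 = \left(-527\right) 39 = -20553$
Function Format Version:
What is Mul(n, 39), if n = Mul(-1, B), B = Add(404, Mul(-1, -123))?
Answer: -20553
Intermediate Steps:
B = 527 (B = Add(404, 123) = 527)
n = -527 (n = Mul(-1, 527) = -527)
Mul(n, 39) = Mul(-527, 39) = -20553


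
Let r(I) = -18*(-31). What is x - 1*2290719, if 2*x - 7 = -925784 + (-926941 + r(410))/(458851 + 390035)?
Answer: -4674998638873/1697772 ≈ -2.7536e+6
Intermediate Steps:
r(I) = 558
x = -785880060805/1697772 (x = 7/2 + (-925784 + (-926941 + 558)/(458851 + 390035))/2 = 7/2 + (-925784 - 926383/848886)/2 = 7/2 + (½)*(-785886003007/848886) = 7/2 - 785886003007/1697772 = -785880060805/1697772 ≈ -4.6289e+5)
x - 1*2290719 = -785880060805/1697772 - 1*2290719 = -785880060805/1697772 - 2290719 = -4674998638873/1697772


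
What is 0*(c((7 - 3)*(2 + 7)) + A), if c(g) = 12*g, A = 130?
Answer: 0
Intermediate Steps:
0*(c((7 - 3)*(2 + 7)) + A) = 0*(12*((7 - 3)*(2 + 7)) + 130) = 0*(12*(4*9) + 130) = 0*(12*36 + 130) = 0*(432 + 130) = 0*562 = 0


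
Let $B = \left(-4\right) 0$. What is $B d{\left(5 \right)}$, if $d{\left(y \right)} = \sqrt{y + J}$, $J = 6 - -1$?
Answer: $0$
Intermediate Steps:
$B = 0$
$J = 7$ ($J = 6 + 1 = 7$)
$d{\left(y \right)} = \sqrt{7 + y}$ ($d{\left(y \right)} = \sqrt{y + 7} = \sqrt{7 + y}$)
$B d{\left(5 \right)} = 0 \sqrt{7 + 5} = 0 \sqrt{12} = 0 \cdot 2 \sqrt{3} = 0$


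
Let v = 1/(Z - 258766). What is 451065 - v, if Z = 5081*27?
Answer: 54840031636/121579 ≈ 4.5107e+5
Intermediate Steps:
Z = 137187
v = -1/121579 (v = 1/(137187 - 258766) = 1/(-121579) = -1/121579 ≈ -8.2251e-6)
451065 - v = 451065 - 1*(-1/121579) = 451065 + 1/121579 = 54840031636/121579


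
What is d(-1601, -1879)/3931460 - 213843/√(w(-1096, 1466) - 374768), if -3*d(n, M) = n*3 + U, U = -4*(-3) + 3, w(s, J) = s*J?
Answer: 399/982865 + 30549*I*√30961/35384 ≈ 0.00040596 + 151.91*I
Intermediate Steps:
w(s, J) = J*s
U = 15 (U = 12 + 3 = 15)
d(n, M) = -5 - n (d(n, M) = -(n*3 + 15)/3 = -(3*n + 15)/3 = -(15 + 3*n)/3 = -5 - n)
d(-1601, -1879)/3931460 - 213843/√(w(-1096, 1466) - 374768) = (-5 - 1*(-1601))/3931460 - 213843/√(1466*(-1096) - 374768) = (-5 + 1601)*(1/3931460) - 213843/√(-1606736 - 374768) = 1596*(1/3931460) - 213843*(-I*√30961/247688) = 399/982865 - 213843*(-I*√30961/247688) = 399/982865 - (-30549)*I*√30961/35384 = 399/982865 + 30549*I*√30961/35384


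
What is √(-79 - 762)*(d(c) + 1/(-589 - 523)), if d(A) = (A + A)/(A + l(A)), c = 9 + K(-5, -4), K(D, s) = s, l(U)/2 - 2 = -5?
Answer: -322509*I/1112 ≈ -290.03*I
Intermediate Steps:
l(U) = -6 (l(U) = 4 + 2*(-5) = 4 - 10 = -6)
c = 5 (c = 9 - 4 = 5)
d(A) = 2*A/(-6 + A) (d(A) = (A + A)/(A - 6) = (2*A)/(-6 + A) = 2*A/(-6 + A))
√(-79 - 762)*(d(c) + 1/(-589 - 523)) = √(-79 - 762)*(2*5/(-6 + 5) + 1/(-589 - 523)) = √(-841)*(2*5/(-1) + 1/(-1112)) = (29*I)*(2*5*(-1) - 1/1112) = (29*I)*(-10 - 1/1112) = (29*I)*(-11121/1112) = -322509*I/1112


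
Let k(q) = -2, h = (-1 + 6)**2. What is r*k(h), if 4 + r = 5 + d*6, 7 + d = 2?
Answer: 58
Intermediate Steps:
h = 25 (h = 5**2 = 25)
d = -5 (d = -7 + 2 = -5)
r = -29 (r = -4 + (5 - 5*6) = -4 + (5 - 30) = -4 - 25 = -29)
r*k(h) = -29*(-2) = 58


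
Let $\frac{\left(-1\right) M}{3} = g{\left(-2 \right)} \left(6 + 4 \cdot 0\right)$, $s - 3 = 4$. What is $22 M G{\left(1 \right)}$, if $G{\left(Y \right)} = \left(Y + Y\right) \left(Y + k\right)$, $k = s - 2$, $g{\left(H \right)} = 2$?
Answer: $-9504$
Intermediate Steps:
$s = 7$ ($s = 3 + 4 = 7$)
$k = 5$ ($k = 7 - 2 = 5$)
$G{\left(Y \right)} = 2 Y \left(5 + Y\right)$ ($G{\left(Y \right)} = \left(Y + Y\right) \left(Y + 5\right) = 2 Y \left(5 + Y\right)$)
$M = -36$ ($M = - 3 \cdot 2 \left(6 + 4 \cdot 0\right) = - 3 \cdot 2 \left(6 + 0\right) = - 3 \cdot 2 \cdot 6 = \left(-3\right) 12 = -36$)
$22 M G{\left(1 \right)} = 22 \left(-36\right) 2 \cdot 1 \left(5 + 1\right) = - 792 \cdot 2 \cdot 1 \cdot 6 = \left(-792\right) 12 = -9504$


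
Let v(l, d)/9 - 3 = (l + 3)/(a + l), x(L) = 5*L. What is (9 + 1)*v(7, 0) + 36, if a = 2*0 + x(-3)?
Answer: 387/2 ≈ 193.50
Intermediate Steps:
a = -15 (a = 2*0 + 5*(-3) = 0 - 15 = -15)
v(l, d) = 27 + 9*(3 + l)/(-15 + l) (v(l, d) = 27 + 9*((l + 3)/(-15 + l)) = 27 + 9*((3 + l)/(-15 + l)) = 27 + 9*(3 + l)/(-15 + l))
(9 + 1)*v(7, 0) + 36 = (9 + 1)*(18*(-21 + 2*7)/(-15 + 7)) + 36 = 10*(18*(-21 + 14)/(-8)) + 36 = 10*(18*(-⅛)*(-7)) + 36 = 10*(63/4) + 36 = 315/2 + 36 = 387/2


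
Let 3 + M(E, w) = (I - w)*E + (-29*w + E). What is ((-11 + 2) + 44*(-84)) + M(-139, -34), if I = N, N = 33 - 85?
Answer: -359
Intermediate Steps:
N = -52
I = -52
M(E, w) = -3 + E - 29*w + E*(-52 - w) (M(E, w) = -3 + ((-52 - w)*E + (-29*w + E)) = -3 + (E*(-52 - w) + (E - 29*w)) = -3 + (E - 29*w + E*(-52 - w)) = -3 + E - 29*w + E*(-52 - w))
((-11 + 2) + 44*(-84)) + M(-139, -34) = ((-11 + 2) + 44*(-84)) + (-3 - 51*(-139) - 29*(-34) - 1*(-139)*(-34)) = (-9 - 3696) + (-3 + 7089 + 986 - 4726) = -3705 + 3346 = -359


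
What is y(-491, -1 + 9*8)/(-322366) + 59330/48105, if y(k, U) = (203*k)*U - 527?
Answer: 35957997233/1550741643 ≈ 23.188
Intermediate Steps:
y(k, U) = -527 + 203*U*k (y(k, U) = 203*U*k - 527 = -527 + 203*U*k)
y(-491, -1 + 9*8)/(-322366) + 59330/48105 = (-527 + 203*(-1 + 9*8)*(-491))/(-322366) + 59330/48105 = (-527 + 203*(-1 + 72)*(-491))*(-1/322366) + 59330*(1/48105) = (-527 + 203*71*(-491))*(-1/322366) + 11866/9621 = (-527 - 7076783)*(-1/322366) + 11866/9621 = -7077310*(-1/322366) + 11866/9621 = 3538655/161183 + 11866/9621 = 35957997233/1550741643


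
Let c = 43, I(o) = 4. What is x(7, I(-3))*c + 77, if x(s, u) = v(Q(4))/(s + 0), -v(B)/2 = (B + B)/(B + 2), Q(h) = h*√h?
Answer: 2007/35 ≈ 57.343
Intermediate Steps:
Q(h) = h^(3/2)
v(B) = -4*B/(2 + B) (v(B) = -2*(B + B)/(B + 2) = -2*2*B/(2 + B) = -4*B/(2 + B))
x(s, u) = -16/(5*s) (x(s, u) = (-4*4^(3/2)/(2 + 4^(3/2)))/(s + 0) = (-4*8/(2 + 8))/s = (-4*8/10)/s = (-4*8*⅒)/s = -16/(5*s))
x(7, I(-3))*c + 77 = -16/5/7*43 + 77 = -16/5*⅐*43 + 77 = -16/35*43 + 77 = -688/35 + 77 = 2007/35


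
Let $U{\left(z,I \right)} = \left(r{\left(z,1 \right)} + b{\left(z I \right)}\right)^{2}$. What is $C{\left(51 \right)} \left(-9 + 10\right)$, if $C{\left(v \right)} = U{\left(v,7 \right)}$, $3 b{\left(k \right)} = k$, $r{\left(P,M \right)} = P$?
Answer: $28900$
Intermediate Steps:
$b{\left(k \right)} = \frac{k}{3}$
$U{\left(z,I \right)} = \left(z + \frac{I z}{3}\right)^{2}$ ($U{\left(z,I \right)} = \left(z + \frac{z I}{3}\right)^{2} = \left(z + \frac{I z}{3}\right)^{2}$)
$C{\left(v \right)} = \frac{100 v^{2}}{9}$ ($C{\left(v \right)} = \frac{v^{2} \left(3 + 7\right)^{2}}{9} = \frac{v^{2} \cdot 10^{2}}{9} = \frac{1}{9} v^{2} \cdot 100 = \frac{100 v^{2}}{9}$)
$C{\left(51 \right)} \left(-9 + 10\right) = \frac{100 \cdot 51^{2}}{9} \left(-9 + 10\right) = \frac{100}{9} \cdot 2601 \cdot 1 = 28900 \cdot 1 = 28900$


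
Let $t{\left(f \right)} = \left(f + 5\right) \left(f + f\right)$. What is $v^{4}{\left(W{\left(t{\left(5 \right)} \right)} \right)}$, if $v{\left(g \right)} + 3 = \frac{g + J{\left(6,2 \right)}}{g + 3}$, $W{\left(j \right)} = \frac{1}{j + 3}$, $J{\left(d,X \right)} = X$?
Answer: $\frac{273245607441}{9235210000} \approx 29.587$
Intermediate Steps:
$t{\left(f \right)} = 2 f \left(5 + f\right)$ ($t{\left(f \right)} = \left(5 + f\right) 2 f = 2 f \left(5 + f\right)$)
$W{\left(j \right)} = \frac{1}{3 + j}$
$v{\left(g \right)} = -3 + \frac{2 + g}{3 + g}$ ($v{\left(g \right)} = -3 + \frac{g + 2}{g + 3} = -3 + \frac{2 + g}{3 + g}$)
$v^{4}{\left(W{\left(t{\left(5 \right)} \right)} \right)} = \left(\frac{-7 - \frac{2}{3 + 2 \cdot 5 \left(5 + 5\right)}}{3 + \frac{1}{3 + 2 \cdot 5 \left(5 + 5\right)}}\right)^{4} = \left(\frac{-7 - \frac{2}{3 + 2 \cdot 5 \cdot 10}}{3 + \frac{1}{3 + 2 \cdot 5 \cdot 10}}\right)^{4} = \left(\frac{-7 - \frac{2}{3 + 100}}{3 + \frac{1}{3 + 100}}\right)^{4} = \left(\frac{-7 - \frac{2}{103}}{3 + \frac{1}{103}}\right)^{4} = \left(\frac{-7 - \frac{2}{103}}{\frac{310}{103}}\right)^{4} = \left(\frac{103}{310} \left(- \frac{723}{103}\right)\right)^{4} = \left(- \frac{723}{310}\right)^{4} = \frac{273245607441}{9235210000}$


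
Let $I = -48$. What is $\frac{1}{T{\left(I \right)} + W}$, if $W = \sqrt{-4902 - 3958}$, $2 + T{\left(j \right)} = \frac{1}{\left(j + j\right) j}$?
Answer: $- \frac{8492544}{37643035853} - \frac{42467328 i \sqrt{2215}}{188215179265} \approx -0.00022561 - 0.010619 i$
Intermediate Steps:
$T{\left(j \right)} = -2 + \frac{1}{2 j^{2}}$ ($T{\left(j \right)} = -2 + \frac{1}{\left(j + j\right) j} = -2 + \frac{1}{2 j j} = -2 + \frac{\frac{1}{2} \frac{1}{j}}{j} = -2 + \frac{1}{2 j^{2}}$)
$W = 2 i \sqrt{2215}$ ($W = \sqrt{-8860} = 2 i \sqrt{2215} \approx 94.128 i$)
$\frac{1}{T{\left(I \right)} + W} = \frac{1}{\left(-2 + \frac{1}{2 \cdot 2304}\right) + 2 i \sqrt{2215}} = \frac{1}{\left(-2 + \frac{1}{2} \cdot \frac{1}{2304}\right) + 2 i \sqrt{2215}} = \frac{1}{\left(-2 + \frac{1}{4608}\right) + 2 i \sqrt{2215}} = \frac{1}{- \frac{9215}{4608} + 2 i \sqrt{2215}}$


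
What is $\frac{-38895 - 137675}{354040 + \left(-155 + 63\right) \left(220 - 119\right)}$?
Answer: $- \frac{88285}{172374} \approx -0.51217$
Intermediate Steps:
$\frac{-38895 - 137675}{354040 + \left(-155 + 63\right) \left(220 - 119\right)} = - \frac{176570}{354040 - 9292} = - \frac{176570}{344748} = \left(-176570\right) \frac{1}{344748} = - \frac{88285}{172374}$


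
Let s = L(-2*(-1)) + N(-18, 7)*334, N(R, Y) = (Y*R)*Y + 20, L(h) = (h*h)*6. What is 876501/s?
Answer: -876501/287884 ≈ -3.0446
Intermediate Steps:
L(h) = 6*h**2 (L(h) = h**2*6 = 6*h**2)
N(R, Y) = 20 + R*Y**2 (N(R, Y) = (R*Y)*Y + 20 = R*Y**2 + 20 = 20 + R*Y**2)
s = -287884 (s = 6*(-2*(-1))**2 + (20 - 18*7**2)*334 = 6*2**2 + (20 - 18*49)*334 = 6*4 + (20 - 882)*334 = 24 - 862*334 = 24 - 287908 = -287884)
876501/s = 876501/(-287884) = 876501*(-1/287884) = -876501/287884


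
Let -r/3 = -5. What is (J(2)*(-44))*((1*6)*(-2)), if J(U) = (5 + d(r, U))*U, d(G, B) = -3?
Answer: 2112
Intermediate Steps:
r = 15 (r = -3*(-5) = 15)
J(U) = 2*U (J(U) = (5 - 3)*U = 2*U)
(J(2)*(-44))*((1*6)*(-2)) = ((2*2)*(-44))*((1*6)*(-2)) = (4*(-44))*(6*(-2)) = -176*(-12) = 2112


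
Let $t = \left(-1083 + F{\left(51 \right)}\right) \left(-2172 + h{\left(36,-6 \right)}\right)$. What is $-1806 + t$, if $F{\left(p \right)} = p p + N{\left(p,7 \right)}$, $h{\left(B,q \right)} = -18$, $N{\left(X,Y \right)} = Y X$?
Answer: $-4108056$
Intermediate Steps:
$N{\left(X,Y \right)} = X Y$
$F{\left(p \right)} = p^{2} + 7 p$ ($F{\left(p \right)} = p p + p 7 = p^{2} + 7 p$)
$t = -4106250$ ($t = \left(-1083 + 51 \left(7 + 51\right)\right) \left(-2172 - 18\right) = \left(-1083 + 51 \cdot 58\right) \left(-2190\right) = \left(-1083 + 2958\right) \left(-2190\right) = 1875 \left(-2190\right) = -4106250$)
$-1806 + t = -1806 - 4106250 = -4108056$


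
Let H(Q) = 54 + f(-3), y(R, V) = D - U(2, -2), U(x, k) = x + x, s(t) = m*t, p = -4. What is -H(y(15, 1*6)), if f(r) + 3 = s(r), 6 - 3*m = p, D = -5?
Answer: -41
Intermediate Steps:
m = 10/3 (m = 2 - ⅓*(-4) = 2 + 4/3 = 10/3 ≈ 3.3333)
s(t) = 10*t/3
f(r) = -3 + 10*r/3
U(x, k) = 2*x
y(R, V) = -9 (y(R, V) = -5 - 2*2 = -5 - 1*4 = -5 - 4 = -9)
H(Q) = 41 (H(Q) = 54 + (-3 + (10/3)*(-3)) = 54 + (-3 - 10) = 54 - 13 = 41)
-H(y(15, 1*6)) = -1*41 = -41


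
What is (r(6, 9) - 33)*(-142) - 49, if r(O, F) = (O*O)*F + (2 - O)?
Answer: -40803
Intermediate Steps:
r(O, F) = 2 - O + F*O**2 (r(O, F) = O**2*F + (2 - O) = F*O**2 + (2 - O) = 2 - O + F*O**2)
(r(6, 9) - 33)*(-142) - 49 = ((2 - 1*6 + 9*6**2) - 33)*(-142) - 49 = ((2 - 6 + 9*36) - 33)*(-142) - 49 = ((2 - 6 + 324) - 33)*(-142) - 49 = (320 - 33)*(-142) - 49 = 287*(-142) - 49 = -40754 - 49 = -40803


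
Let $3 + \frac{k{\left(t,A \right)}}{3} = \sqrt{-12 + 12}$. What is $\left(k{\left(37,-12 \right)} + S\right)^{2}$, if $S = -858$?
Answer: $751689$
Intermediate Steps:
$k{\left(t,A \right)} = -9$ ($k{\left(t,A \right)} = -9 + 3 \sqrt{-12 + 12} = -9 + 3 \sqrt{0} = -9 + 3 \cdot 0 = -9 + 0 = -9$)
$\left(k{\left(37,-12 \right)} + S\right)^{2} = \left(-9 - 858\right)^{2} = \left(-867\right)^{2} = 751689$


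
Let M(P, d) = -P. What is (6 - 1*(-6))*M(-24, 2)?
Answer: 288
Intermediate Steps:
(6 - 1*(-6))*M(-24, 2) = (6 - 1*(-6))*(-1*(-24)) = (6 + 6)*24 = 12*24 = 288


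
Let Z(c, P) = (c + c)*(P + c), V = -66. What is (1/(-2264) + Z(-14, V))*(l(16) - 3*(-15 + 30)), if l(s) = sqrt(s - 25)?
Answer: -228211155/2264 + 15214077*I/2264 ≈ -1.008e+5 + 6720.0*I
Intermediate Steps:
l(s) = sqrt(-25 + s)
Z(c, P) = 2*c*(P + c) (Z(c, P) = (2*c)*(P + c) = 2*c*(P + c))
(1/(-2264) + Z(-14, V))*(l(16) - 3*(-15 + 30)) = (1/(-2264) + 2*(-14)*(-66 - 14))*(sqrt(-25 + 16) - 3*(-15 + 30)) = (-1/2264 + 2*(-14)*(-80))*(sqrt(-9) - 3*15) = (-1/2264 + 2240)*(3*I - 45) = 5071359*(-45 + 3*I)/2264 = -228211155/2264 + 15214077*I/2264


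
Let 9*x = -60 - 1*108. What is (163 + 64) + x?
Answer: 625/3 ≈ 208.33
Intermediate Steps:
x = -56/3 (x = (-60 - 1*108)/9 = (-60 - 108)/9 = (⅑)*(-168) = -56/3 ≈ -18.667)
(163 + 64) + x = (163 + 64) - 56/3 = 227 - 56/3 = 625/3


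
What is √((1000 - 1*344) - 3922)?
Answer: I*√3266 ≈ 57.149*I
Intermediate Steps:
√((1000 - 1*344) - 3922) = √((1000 - 344) - 3922) = √(656 - 3922) = √(-3266) = I*√3266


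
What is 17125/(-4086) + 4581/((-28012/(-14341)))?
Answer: 133977322453/57228516 ≈ 2341.1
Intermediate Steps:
17125/(-4086) + 4581/((-28012/(-14341))) = 17125*(-1/4086) + 4581/((-28012*(-1/14341))) = -17125/4086 + 4581/(28012/14341) = -17125/4086 + 4581*(14341/28012) = -17125/4086 + 65696121/28012 = 133977322453/57228516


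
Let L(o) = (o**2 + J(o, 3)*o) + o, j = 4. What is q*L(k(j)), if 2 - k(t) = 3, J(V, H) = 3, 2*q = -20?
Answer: 30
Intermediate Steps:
q = -10 (q = (1/2)*(-20) = -10)
k(t) = -1 (k(t) = 2 - 1*3 = 2 - 3 = -1)
L(o) = o**2 + 4*o (L(o) = (o**2 + 3*o) + o = o**2 + 4*o)
q*L(k(j)) = -(-10)*(4 - 1) = -(-10)*3 = -10*(-3) = 30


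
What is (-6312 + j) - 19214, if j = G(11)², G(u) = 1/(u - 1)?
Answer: -2552599/100 ≈ -25526.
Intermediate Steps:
G(u) = 1/(-1 + u)
j = 1/100 (j = (1/(-1 + 11))² = (1/10)² = (⅒)² = 1/100 ≈ 0.010000)
(-6312 + j) - 19214 = (-6312 + 1/100) - 19214 = -631199/100 - 19214 = -2552599/100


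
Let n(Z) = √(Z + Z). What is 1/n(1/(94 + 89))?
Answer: √366/2 ≈ 9.5656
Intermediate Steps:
n(Z) = √2*√Z (n(Z) = √(2*Z) = √2*√Z)
1/n(1/(94 + 89)) = 1/(√2*√(1/(94 + 89))) = 1/(√2*√(1/183)) = 1/(√2*(√183/183)) = 1/(√366/183) = √366/2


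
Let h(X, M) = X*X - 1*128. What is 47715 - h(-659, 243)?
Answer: -386438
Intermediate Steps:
h(X, M) = -128 + X**2 (h(X, M) = X**2 - 128 = -128 + X**2)
47715 - h(-659, 243) = 47715 - (-128 + (-659)**2) = 47715 - (-128 + 434281) = 47715 - 1*434153 = 47715 - 434153 = -386438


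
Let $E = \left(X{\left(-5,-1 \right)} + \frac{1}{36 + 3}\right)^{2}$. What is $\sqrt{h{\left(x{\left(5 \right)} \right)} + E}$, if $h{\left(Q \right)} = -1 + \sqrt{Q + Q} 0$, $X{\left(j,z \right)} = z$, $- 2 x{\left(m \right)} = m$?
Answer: $\frac{i \sqrt{77}}{39} \approx 0.225 i$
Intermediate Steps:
$x{\left(m \right)} = - \frac{m}{2}$
$h{\left(Q \right)} = -1$ ($h{\left(Q \right)} = -1 + \sqrt{2 Q} 0 = -1 + \sqrt{2} \sqrt{Q} 0 = -1 + 0 = -1$)
$E = \frac{1444}{1521}$ ($E = \left(-1 + \frac{1}{36 + 3}\right)^{2} = \left(-1 + \frac{1}{39}\right)^{2} = \left(- \frac{38}{39}\right)^{2} = \frac{1444}{1521} \approx 0.94938$)
$\sqrt{h{\left(x{\left(5 \right)} \right)} + E} = \sqrt{-1 + \frac{1444}{1521}} = \sqrt{- \frac{77}{1521}} = \frac{i \sqrt{77}}{39}$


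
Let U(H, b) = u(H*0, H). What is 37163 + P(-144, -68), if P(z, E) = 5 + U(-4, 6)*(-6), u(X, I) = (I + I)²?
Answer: 36784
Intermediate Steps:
u(X, I) = 4*I² (u(X, I) = (2*I)² = 4*I²)
U(H, b) = 4*H²
P(z, E) = -379 (P(z, E) = 5 + (4*(-4)²)*(-6) = 5 + (4*16)*(-6) = 5 + 64*(-6) = 5 - 384 = -379)
37163 + P(-144, -68) = 37163 - 379 = 36784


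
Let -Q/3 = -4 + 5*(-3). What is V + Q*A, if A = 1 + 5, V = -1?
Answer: 341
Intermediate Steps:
A = 6
Q = 57 (Q = -3*(-4 + 5*(-3)) = -3*(-4 - 15) = -3*(-19) = 57)
V + Q*A = -1 + 57*6 = -1 + 342 = 341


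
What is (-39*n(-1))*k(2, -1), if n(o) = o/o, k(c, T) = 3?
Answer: -117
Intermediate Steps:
n(o) = 1
(-39*n(-1))*k(2, -1) = -39*1*3 = -39*3 = -117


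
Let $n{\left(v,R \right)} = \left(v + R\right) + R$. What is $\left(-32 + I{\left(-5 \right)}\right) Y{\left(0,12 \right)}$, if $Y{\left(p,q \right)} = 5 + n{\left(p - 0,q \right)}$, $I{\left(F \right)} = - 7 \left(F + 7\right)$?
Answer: $-1334$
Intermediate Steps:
$I{\left(F \right)} = -49 - 7 F$ ($I{\left(F \right)} = - 7 \left(7 + F\right) = -49 - 7 F$)
$n{\left(v,R \right)} = v + 2 R$ ($n{\left(v,R \right)} = \left(R + v\right) + R = v + 2 R$)
$Y{\left(p,q \right)} = 5 + p + 2 q$ ($Y{\left(p,q \right)} = 5 + \left(\left(p - 0\right) + 2 q\right) = 5 + \left(\left(p + 0\right) + 2 q\right) = 5 + \left(p + 2 q\right) = 5 + p + 2 q$)
$\left(-32 + I{\left(-5 \right)}\right) Y{\left(0,12 \right)} = \left(-32 - 14\right) \left(5 + 0 + 2 \cdot 12\right) = \left(-32 + \left(-49 + 35\right)\right) \left(5 + 0 + 24\right) = \left(-32 - 14\right) 29 = \left(-46\right) 29 = -1334$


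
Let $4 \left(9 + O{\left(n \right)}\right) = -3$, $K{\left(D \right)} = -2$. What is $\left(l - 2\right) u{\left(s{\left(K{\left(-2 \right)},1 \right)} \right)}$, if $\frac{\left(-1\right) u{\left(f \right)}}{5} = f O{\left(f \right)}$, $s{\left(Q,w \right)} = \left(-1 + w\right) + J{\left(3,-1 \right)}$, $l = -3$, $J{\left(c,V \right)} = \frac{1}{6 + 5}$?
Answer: $- \frac{975}{44} \approx -22.159$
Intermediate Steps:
$J{\left(c,V \right)} = \frac{1}{11}$
$O{\left(n \right)} = - \frac{39}{4}$ ($O{\left(n \right)} = -9 + \frac{1}{4} \left(-3\right) = -9 - \frac{3}{4} = - \frac{39}{4}$)
$s{\left(Q,w \right)} = - \frac{10}{11} + w$ ($s{\left(Q,w \right)} = \left(-1 + w\right) + \frac{1}{11} = - \frac{10}{11} + w$)
$u{\left(f \right)} = \frac{195 f}{4}$ ($u{\left(f \right)} = - 5 f \left(- \frac{39}{4}\right) = - 5 \left(- \frac{39 f}{4}\right) = \frac{195 f}{4}$)
$\left(l - 2\right) u{\left(s{\left(K{\left(-2 \right)},1 \right)} \right)} = \left(-3 - 2\right) \frac{195 \left(- \frac{10}{11} + 1\right)}{4} = - 5 \cdot \frac{195}{4} \cdot \frac{1}{11} = \left(-5\right) \frac{195}{44} = - \frac{975}{44}$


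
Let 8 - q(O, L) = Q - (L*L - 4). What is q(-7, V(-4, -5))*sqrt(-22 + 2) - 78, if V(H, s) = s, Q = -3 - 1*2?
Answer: -78 + 68*I*sqrt(5) ≈ -78.0 + 152.05*I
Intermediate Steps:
Q = -5 (Q = -3 - 2 = -5)
q(O, L) = 9 + L**2 (q(O, L) = 8 - (-5 - (L*L - 4)) = 8 - (-5 - (L**2 - 4)) = 8 - (-5 - (-4 + L**2)) = 8 - (-5 + (4 - L**2)) = 8 - (-1 - L**2) = 8 + (1 + L**2) = 9 + L**2)
q(-7, V(-4, -5))*sqrt(-22 + 2) - 78 = (9 + (-5)**2)*sqrt(-22 + 2) - 78 = (9 + 25)*sqrt(-20) - 78 = 34*(2*I*sqrt(5)) - 78 = 68*I*sqrt(5) - 78 = -78 + 68*I*sqrt(5)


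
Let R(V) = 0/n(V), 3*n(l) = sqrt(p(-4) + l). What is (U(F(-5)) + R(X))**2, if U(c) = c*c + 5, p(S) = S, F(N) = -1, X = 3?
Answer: 36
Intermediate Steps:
n(l) = sqrt(-4 + l)/3
U(c) = 5 + c**2 (U(c) = c**2 + 5 = 5 + c**2)
R(V) = 0 (R(V) = 0/((sqrt(-4 + V)/3)) = 0*(3/sqrt(-4 + V)) = 0)
(U(F(-5)) + R(X))**2 = ((5 + (-1)**2) + 0)**2 = ((5 + 1) + 0)**2 = (6 + 0)**2 = 6**2 = 36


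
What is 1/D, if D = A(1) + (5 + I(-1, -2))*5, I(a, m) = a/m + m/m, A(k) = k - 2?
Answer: 2/63 ≈ 0.031746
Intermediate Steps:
A(k) = -2 + k
I(a, m) = 1 + a/m (I(a, m) = a/m + 1 = 1 + a/m)
D = 63/2 (D = (-2 + 1) + (5 + (-1 - 2)/(-2))*5 = -1 + (5 - ½*(-3))*5 = -1 + (5 + 3/2)*5 = -1 + (13/2)*5 = -1 + 65/2 = 63/2 ≈ 31.500)
1/D = 1/(63/2) = 2/63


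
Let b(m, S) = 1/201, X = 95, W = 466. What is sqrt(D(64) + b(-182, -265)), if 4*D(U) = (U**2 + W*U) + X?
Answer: 7*sqrt(28045731)/402 ≈ 92.216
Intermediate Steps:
b(m, S) = 1/201
D(U) = 95/4 + U**2/4 + 233*U/2 (D(U) = ((U**2 + 466*U) + 95)/4 = (95 + U**2 + 466*U)/4 = 95/4 + U**2/4 + 233*U/2)
sqrt(D(64) + b(-182, -265)) = sqrt((95/4 + (1/4)*64**2 + (233/2)*64) + 1/201) = sqrt((95/4 + (1/4)*4096 + 7456) + 1/201) = sqrt((95/4 + 1024 + 7456) + 1/201) = sqrt(34015/4 + 1/201) = sqrt(6837019/804) = 7*sqrt(28045731)/402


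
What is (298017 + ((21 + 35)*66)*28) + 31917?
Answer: 433422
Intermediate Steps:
(298017 + ((21 + 35)*66)*28) + 31917 = (298017 + (56*66)*28) + 31917 = (298017 + 3696*28) + 31917 = (298017 + 103488) + 31917 = 401505 + 31917 = 433422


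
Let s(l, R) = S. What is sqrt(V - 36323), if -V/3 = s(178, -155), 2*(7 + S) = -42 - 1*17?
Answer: I*sqrt(144854)/2 ≈ 190.3*I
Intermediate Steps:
S = -73/2 (S = -7 + (-42 - 1*17)/2 = -7 + (-42 - 17)/2 = -7 + (1/2)*(-59) = -7 - 59/2 = -73/2 ≈ -36.500)
s(l, R) = -73/2
V = 219/2 (V = -3*(-73/2) = 219/2 ≈ 109.50)
sqrt(V - 36323) = sqrt(219/2 - 36323) = sqrt(-72427/2) = I*sqrt(144854)/2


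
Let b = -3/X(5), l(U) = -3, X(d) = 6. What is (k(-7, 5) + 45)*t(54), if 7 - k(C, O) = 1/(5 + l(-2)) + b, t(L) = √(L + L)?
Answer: 312*√3 ≈ 540.40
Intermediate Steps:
b = -½ (b = -3/6 = -3*⅙ = -½ ≈ -0.50000)
t(L) = √2*√L (t(L) = √(2*L) = √2*√L)
k(C, O) = 7 (k(C, O) = 7 - (1/(5 - 3) - ½) = 7 - (1/2 - ½) = 7 - (½ - ½) = 7 - 1*0 = 7 + 0 = 7)
(k(-7, 5) + 45)*t(54) = (7 + 45)*(√2*√54) = 52*(√2*(3*√6)) = 52*(6*√3) = 312*√3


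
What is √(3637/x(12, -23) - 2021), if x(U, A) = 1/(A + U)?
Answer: 2*I*√10507 ≈ 205.01*I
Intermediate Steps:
√(3637/x(12, -23) - 2021) = √(3637/(1/(-23 + 12)) - 2021) = √(3637/(1/(-11)) - 2021) = √(3637/(-1/11) - 2021) = √(3637*(-11) - 2021) = √(-40007 - 2021) = √(-42028) = 2*I*√10507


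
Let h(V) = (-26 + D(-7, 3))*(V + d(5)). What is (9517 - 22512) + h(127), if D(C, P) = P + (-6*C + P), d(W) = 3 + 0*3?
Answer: -10135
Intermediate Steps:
d(W) = 3 (d(W) = 3 + 0 = 3)
D(C, P) = -6*C + 2*P (D(C, P) = P + (P - 6*C) = -6*C + 2*P)
h(V) = 66 + 22*V (h(V) = (-26 + (-6*(-7) + 2*3))*(V + 3) = (-26 + (42 + 6))*(3 + V) = (-26 + 48)*(3 + V) = 22*(3 + V) = 66 + 22*V)
(9517 - 22512) + h(127) = (9517 - 22512) + (66 + 22*127) = -12995 + (66 + 2794) = -12995 + 2860 = -10135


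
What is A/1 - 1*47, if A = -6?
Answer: -53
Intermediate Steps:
A/1 - 1*47 = -6/1 - 1*47 = -6*1 - 47 = -6 - 47 = -53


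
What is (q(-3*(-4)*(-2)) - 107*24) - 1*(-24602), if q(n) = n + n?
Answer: 21986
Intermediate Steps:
q(n) = 2*n
(q(-3*(-4)*(-2)) - 107*24) - 1*(-24602) = (2*(-3*(-4)*(-2)) - 107*24) - 1*(-24602) = (2*(12*(-2)) - 2568) + 24602 = (2*(-24) - 2568) + 24602 = (-48 - 2568) + 24602 = -2616 + 24602 = 21986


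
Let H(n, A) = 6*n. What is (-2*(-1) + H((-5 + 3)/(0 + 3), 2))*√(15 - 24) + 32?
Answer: 32 - 6*I ≈ 32.0 - 6.0*I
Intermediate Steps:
(-2*(-1) + H((-5 + 3)/(0 + 3), 2))*√(15 - 24) + 32 = (-2*(-1) + 6*((-5 + 3)/(0 + 3)))*√(15 - 24) + 32 = (2 + 6*(-2/3))*√(-9) + 32 = (2 + 6*(-2*⅓))*(3*I) + 32 = (2 + 6*(-⅔))*(3*I) + 32 = (2 - 4)*(3*I) + 32 = -6*I + 32 = 32 - 6*I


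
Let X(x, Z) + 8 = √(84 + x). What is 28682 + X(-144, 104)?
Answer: 28674 + 2*I*√15 ≈ 28674.0 + 7.746*I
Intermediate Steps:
X(x, Z) = -8 + √(84 + x)
28682 + X(-144, 104) = 28682 + (-8 + √(84 - 144)) = 28682 + (-8 + √(-60)) = 28682 + (-8 + 2*I*√15) = 28674 + 2*I*√15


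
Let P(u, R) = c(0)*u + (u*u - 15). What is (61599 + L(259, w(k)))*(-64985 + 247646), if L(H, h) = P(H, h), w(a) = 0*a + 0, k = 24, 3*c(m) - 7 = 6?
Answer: 23707084094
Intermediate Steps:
c(m) = 13/3 (c(m) = 7/3 + (⅓)*6 = 7/3 + 2 = 13/3)
w(a) = 0 (w(a) = 0 + 0 = 0)
P(u, R) = -15 + u² + 13*u/3 (P(u, R) = 13*u/3 + (u*u - 15) = 13*u/3 + (u² - 15) = 13*u/3 + (-15 + u²) = -15 + u² + 13*u/3)
L(H, h) = -15 + H² + 13*H/3
(61599 + L(259, w(k)))*(-64985 + 247646) = (61599 + (-15 + 259² + (13/3)*259))*(-64985 + 247646) = (61599 + (-15 + 67081 + 3367/3))*182661 = (61599 + 204565/3)*182661 = (389362/3)*182661 = 23707084094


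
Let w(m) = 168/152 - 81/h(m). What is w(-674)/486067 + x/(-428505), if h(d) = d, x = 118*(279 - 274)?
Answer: -733154826443/533452216545402 ≈ -0.0013744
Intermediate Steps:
x = 590 (x = 118*5 = 590)
w(m) = 21/19 - 81/m (w(m) = 168/152 - 81/m = 168*(1/152) - 81/m = 21/19 - 81/m)
w(-674)/486067 + x/(-428505) = (21/19 - 81/(-674))/486067 + 590/(-428505) = (21/19 - 81*(-1/674))*(1/486067) + 590*(-1/428505) = (21/19 + 81/674)*(1/486067) - 118/85701 = (15693/12806)*(1/486067) - 118/85701 = 15693/6224574002 - 118/85701 = -733154826443/533452216545402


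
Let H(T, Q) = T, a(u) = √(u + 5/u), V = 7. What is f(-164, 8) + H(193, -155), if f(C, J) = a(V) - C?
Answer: 357 + 3*√42/7 ≈ 359.78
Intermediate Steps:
f(C, J) = -C + 3*√42/7 (f(C, J) = √(7 + 5/7) - C = √(54/7) - C = 3*√42/7 - C = -C + 3*√42/7)
f(-164, 8) + H(193, -155) = (-1*(-164) + 3*√42/7) + 193 = (164 + 3*√42/7) + 193 = 357 + 3*√42/7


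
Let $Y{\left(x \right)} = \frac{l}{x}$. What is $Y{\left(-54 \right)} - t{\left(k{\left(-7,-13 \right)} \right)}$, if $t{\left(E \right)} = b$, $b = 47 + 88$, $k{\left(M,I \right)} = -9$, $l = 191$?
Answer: $- \frac{7481}{54} \approx -138.54$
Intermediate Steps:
$Y{\left(x \right)} = \frac{191}{x}$
$b = 135$
$t{\left(E \right)} = 135$
$Y{\left(-54 \right)} - t{\left(k{\left(-7,-13 \right)} \right)} = \frac{191}{-54} - 135 = 191 \left(- \frac{1}{54}\right) - 135 = - \frac{191}{54} - 135 = - \frac{7481}{54}$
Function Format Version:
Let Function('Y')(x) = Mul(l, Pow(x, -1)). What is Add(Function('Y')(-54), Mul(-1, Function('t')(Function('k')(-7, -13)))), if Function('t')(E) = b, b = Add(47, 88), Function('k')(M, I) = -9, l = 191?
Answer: Rational(-7481, 54) ≈ -138.54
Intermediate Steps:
Function('Y')(x) = Mul(191, Pow(x, -1))
b = 135
Function('t')(E) = 135
Add(Function('Y')(-54), Mul(-1, Function('t')(Function('k')(-7, -13)))) = Add(Mul(191, Pow(-54, -1)), Mul(-1, 135)) = Add(Mul(191, Rational(-1, 54)), -135) = Add(Rational(-191, 54), -135) = Rational(-7481, 54)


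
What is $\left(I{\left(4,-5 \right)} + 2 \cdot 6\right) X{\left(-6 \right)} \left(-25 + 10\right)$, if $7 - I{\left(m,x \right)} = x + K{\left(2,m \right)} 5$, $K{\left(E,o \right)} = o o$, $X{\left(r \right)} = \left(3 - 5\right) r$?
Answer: $10080$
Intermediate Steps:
$X{\left(r \right)} = - 2 r$
$K{\left(E,o \right)} = o^{2}$
$I{\left(m,x \right)} = 7 - x - 5 m^{2}$ ($I{\left(m,x \right)} = 7 - \left(x + m^{2} \cdot 5\right) = 7 - \left(x + 5 m^{2}\right) = 7 - x - 5 m^{2}$)
$\left(I{\left(4,-5 \right)} + 2 \cdot 6\right) X{\left(-6 \right)} \left(-25 + 10\right) = \left(\left(7 - -5 - 5 \cdot 4^{2}\right) + 2 \cdot 6\right) \left(-2\right) \left(-6\right) \left(-25 + 10\right) = \left(\left(7 + 5 - 80\right) + 12\right) 12 \left(-15\right) = \left(\left(7 + 5 - 80\right) + 12\right) \left(-180\right) = \left(-68 + 12\right) \left(-180\right) = \left(-56\right) \left(-180\right) = 10080$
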